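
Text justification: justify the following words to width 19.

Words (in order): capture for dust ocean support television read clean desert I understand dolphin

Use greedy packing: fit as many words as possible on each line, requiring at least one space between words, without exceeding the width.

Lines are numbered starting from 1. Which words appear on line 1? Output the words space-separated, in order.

Line 1: ['capture', 'for', 'dust'] (min_width=16, slack=3)
Line 2: ['ocean', 'support'] (min_width=13, slack=6)
Line 3: ['television', 'read'] (min_width=15, slack=4)
Line 4: ['clean', 'desert', 'I'] (min_width=14, slack=5)
Line 5: ['understand', 'dolphin'] (min_width=18, slack=1)

Answer: capture for dust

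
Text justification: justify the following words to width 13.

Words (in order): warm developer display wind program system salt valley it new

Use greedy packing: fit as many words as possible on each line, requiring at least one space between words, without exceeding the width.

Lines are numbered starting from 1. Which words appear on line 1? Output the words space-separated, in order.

Answer: warm

Derivation:
Line 1: ['warm'] (min_width=4, slack=9)
Line 2: ['developer'] (min_width=9, slack=4)
Line 3: ['display', 'wind'] (min_width=12, slack=1)
Line 4: ['program'] (min_width=7, slack=6)
Line 5: ['system', 'salt'] (min_width=11, slack=2)
Line 6: ['valley', 'it', 'new'] (min_width=13, slack=0)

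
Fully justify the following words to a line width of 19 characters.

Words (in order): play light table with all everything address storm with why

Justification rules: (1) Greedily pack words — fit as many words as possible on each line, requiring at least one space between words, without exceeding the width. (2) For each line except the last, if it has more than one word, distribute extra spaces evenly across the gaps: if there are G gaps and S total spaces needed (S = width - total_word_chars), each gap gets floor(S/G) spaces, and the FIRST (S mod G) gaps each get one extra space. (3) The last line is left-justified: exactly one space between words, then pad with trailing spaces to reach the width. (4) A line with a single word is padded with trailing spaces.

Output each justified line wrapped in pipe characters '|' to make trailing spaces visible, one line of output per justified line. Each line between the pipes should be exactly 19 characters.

Line 1: ['play', 'light', 'table'] (min_width=16, slack=3)
Line 2: ['with', 'all', 'everything'] (min_width=19, slack=0)
Line 3: ['address', 'storm', 'with'] (min_width=18, slack=1)
Line 4: ['why'] (min_width=3, slack=16)

Answer: |play   light  table|
|with all everything|
|address  storm with|
|why                |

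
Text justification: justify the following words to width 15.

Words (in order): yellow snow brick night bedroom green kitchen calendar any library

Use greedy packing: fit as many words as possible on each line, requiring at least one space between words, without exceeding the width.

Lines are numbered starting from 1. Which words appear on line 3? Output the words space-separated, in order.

Answer: bedroom green

Derivation:
Line 1: ['yellow', 'snow'] (min_width=11, slack=4)
Line 2: ['brick', 'night'] (min_width=11, slack=4)
Line 3: ['bedroom', 'green'] (min_width=13, slack=2)
Line 4: ['kitchen'] (min_width=7, slack=8)
Line 5: ['calendar', 'any'] (min_width=12, slack=3)
Line 6: ['library'] (min_width=7, slack=8)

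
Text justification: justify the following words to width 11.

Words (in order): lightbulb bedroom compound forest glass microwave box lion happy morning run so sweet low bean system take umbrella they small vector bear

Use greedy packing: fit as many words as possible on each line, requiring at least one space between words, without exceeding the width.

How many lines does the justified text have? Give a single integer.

Answer: 15

Derivation:
Line 1: ['lightbulb'] (min_width=9, slack=2)
Line 2: ['bedroom'] (min_width=7, slack=4)
Line 3: ['compound'] (min_width=8, slack=3)
Line 4: ['forest'] (min_width=6, slack=5)
Line 5: ['glass'] (min_width=5, slack=6)
Line 6: ['microwave'] (min_width=9, slack=2)
Line 7: ['box', 'lion'] (min_width=8, slack=3)
Line 8: ['happy'] (min_width=5, slack=6)
Line 9: ['morning', 'run'] (min_width=11, slack=0)
Line 10: ['so', 'sweet'] (min_width=8, slack=3)
Line 11: ['low', 'bean'] (min_width=8, slack=3)
Line 12: ['system', 'take'] (min_width=11, slack=0)
Line 13: ['umbrella'] (min_width=8, slack=3)
Line 14: ['they', 'small'] (min_width=10, slack=1)
Line 15: ['vector', 'bear'] (min_width=11, slack=0)
Total lines: 15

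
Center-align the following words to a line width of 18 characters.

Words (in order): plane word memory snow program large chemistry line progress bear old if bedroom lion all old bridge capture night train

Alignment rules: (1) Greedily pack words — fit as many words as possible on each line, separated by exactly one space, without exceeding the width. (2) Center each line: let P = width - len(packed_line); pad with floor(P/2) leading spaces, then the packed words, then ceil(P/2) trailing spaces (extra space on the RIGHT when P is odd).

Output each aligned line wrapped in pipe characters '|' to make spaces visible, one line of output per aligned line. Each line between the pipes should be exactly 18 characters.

Line 1: ['plane', 'word', 'memory'] (min_width=17, slack=1)
Line 2: ['snow', 'program', 'large'] (min_width=18, slack=0)
Line 3: ['chemistry', 'line'] (min_width=14, slack=4)
Line 4: ['progress', 'bear', 'old'] (min_width=17, slack=1)
Line 5: ['if', 'bedroom', 'lion'] (min_width=15, slack=3)
Line 6: ['all', 'old', 'bridge'] (min_width=14, slack=4)
Line 7: ['capture', 'night'] (min_width=13, slack=5)
Line 8: ['train'] (min_width=5, slack=13)

Answer: |plane word memory |
|snow program large|
|  chemistry line  |
|progress bear old |
| if bedroom lion  |
|  all old bridge  |
|  capture night   |
|      train       |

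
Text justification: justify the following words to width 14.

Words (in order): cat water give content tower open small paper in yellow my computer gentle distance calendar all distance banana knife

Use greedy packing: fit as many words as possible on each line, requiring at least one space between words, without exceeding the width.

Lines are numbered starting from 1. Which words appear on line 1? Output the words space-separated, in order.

Line 1: ['cat', 'water', 'give'] (min_width=14, slack=0)
Line 2: ['content', 'tower'] (min_width=13, slack=1)
Line 3: ['open', 'small'] (min_width=10, slack=4)
Line 4: ['paper', 'in'] (min_width=8, slack=6)
Line 5: ['yellow', 'my'] (min_width=9, slack=5)
Line 6: ['computer'] (min_width=8, slack=6)
Line 7: ['gentle'] (min_width=6, slack=8)
Line 8: ['distance'] (min_width=8, slack=6)
Line 9: ['calendar', 'all'] (min_width=12, slack=2)
Line 10: ['distance'] (min_width=8, slack=6)
Line 11: ['banana', 'knife'] (min_width=12, slack=2)

Answer: cat water give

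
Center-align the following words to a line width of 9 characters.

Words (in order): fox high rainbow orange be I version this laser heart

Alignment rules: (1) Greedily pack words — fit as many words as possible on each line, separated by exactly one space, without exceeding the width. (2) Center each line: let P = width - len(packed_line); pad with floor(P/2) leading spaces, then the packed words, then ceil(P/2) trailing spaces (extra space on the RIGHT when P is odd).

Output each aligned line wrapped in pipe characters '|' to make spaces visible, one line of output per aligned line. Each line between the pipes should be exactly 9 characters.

Line 1: ['fox', 'high'] (min_width=8, slack=1)
Line 2: ['rainbow'] (min_width=7, slack=2)
Line 3: ['orange', 'be'] (min_width=9, slack=0)
Line 4: ['I', 'version'] (min_width=9, slack=0)
Line 5: ['this'] (min_width=4, slack=5)
Line 6: ['laser'] (min_width=5, slack=4)
Line 7: ['heart'] (min_width=5, slack=4)

Answer: |fox high |
| rainbow |
|orange be|
|I version|
|  this   |
|  laser  |
|  heart  |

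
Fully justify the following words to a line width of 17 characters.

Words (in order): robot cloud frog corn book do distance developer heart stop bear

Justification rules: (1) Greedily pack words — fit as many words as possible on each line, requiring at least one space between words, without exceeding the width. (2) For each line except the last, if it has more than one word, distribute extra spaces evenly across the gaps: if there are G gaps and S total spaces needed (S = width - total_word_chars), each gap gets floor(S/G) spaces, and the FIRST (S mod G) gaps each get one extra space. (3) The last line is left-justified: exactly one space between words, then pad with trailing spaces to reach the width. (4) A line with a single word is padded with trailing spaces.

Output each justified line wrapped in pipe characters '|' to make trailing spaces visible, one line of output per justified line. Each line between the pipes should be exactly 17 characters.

Line 1: ['robot', 'cloud', 'frog'] (min_width=16, slack=1)
Line 2: ['corn', 'book', 'do'] (min_width=12, slack=5)
Line 3: ['distance'] (min_width=8, slack=9)
Line 4: ['developer', 'heart'] (min_width=15, slack=2)
Line 5: ['stop', 'bear'] (min_width=9, slack=8)

Answer: |robot  cloud frog|
|corn    book   do|
|distance         |
|developer   heart|
|stop bear        |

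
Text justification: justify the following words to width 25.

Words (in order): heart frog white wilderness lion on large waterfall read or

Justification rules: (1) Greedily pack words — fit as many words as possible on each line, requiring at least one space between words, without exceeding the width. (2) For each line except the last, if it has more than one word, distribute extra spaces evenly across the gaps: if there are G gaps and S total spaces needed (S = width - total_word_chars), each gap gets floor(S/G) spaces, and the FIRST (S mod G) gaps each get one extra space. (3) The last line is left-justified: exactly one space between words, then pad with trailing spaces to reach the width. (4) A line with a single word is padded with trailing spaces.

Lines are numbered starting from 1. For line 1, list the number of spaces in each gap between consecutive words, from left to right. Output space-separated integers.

Line 1: ['heart', 'frog', 'white'] (min_width=16, slack=9)
Line 2: ['wilderness', 'lion', 'on', 'large'] (min_width=24, slack=1)
Line 3: ['waterfall', 'read', 'or'] (min_width=17, slack=8)

Answer: 6 5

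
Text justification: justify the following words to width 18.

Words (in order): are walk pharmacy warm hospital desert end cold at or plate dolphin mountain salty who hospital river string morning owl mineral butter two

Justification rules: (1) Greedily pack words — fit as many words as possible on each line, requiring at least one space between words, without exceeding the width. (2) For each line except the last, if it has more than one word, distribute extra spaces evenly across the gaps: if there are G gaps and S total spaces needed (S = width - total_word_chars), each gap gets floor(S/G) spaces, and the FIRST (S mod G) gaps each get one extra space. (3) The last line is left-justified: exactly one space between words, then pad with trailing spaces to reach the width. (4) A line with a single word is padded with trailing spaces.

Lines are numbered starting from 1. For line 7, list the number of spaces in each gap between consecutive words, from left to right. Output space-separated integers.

Line 1: ['are', 'walk', 'pharmacy'] (min_width=17, slack=1)
Line 2: ['warm', 'hospital'] (min_width=13, slack=5)
Line 3: ['desert', 'end', 'cold', 'at'] (min_width=18, slack=0)
Line 4: ['or', 'plate', 'dolphin'] (min_width=16, slack=2)
Line 5: ['mountain', 'salty', 'who'] (min_width=18, slack=0)
Line 6: ['hospital', 'river'] (min_width=14, slack=4)
Line 7: ['string', 'morning', 'owl'] (min_width=18, slack=0)
Line 8: ['mineral', 'butter', 'two'] (min_width=18, slack=0)

Answer: 1 1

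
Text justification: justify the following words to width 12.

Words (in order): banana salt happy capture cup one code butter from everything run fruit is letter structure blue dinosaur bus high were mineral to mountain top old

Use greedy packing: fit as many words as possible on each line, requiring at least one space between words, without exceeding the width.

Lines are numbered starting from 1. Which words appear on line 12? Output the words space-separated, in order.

Line 1: ['banana', 'salt'] (min_width=11, slack=1)
Line 2: ['happy'] (min_width=5, slack=7)
Line 3: ['capture', 'cup'] (min_width=11, slack=1)
Line 4: ['one', 'code'] (min_width=8, slack=4)
Line 5: ['butter', 'from'] (min_width=11, slack=1)
Line 6: ['everything'] (min_width=10, slack=2)
Line 7: ['run', 'fruit', 'is'] (min_width=12, slack=0)
Line 8: ['letter'] (min_width=6, slack=6)
Line 9: ['structure'] (min_width=9, slack=3)
Line 10: ['blue'] (min_width=4, slack=8)
Line 11: ['dinosaur', 'bus'] (min_width=12, slack=0)
Line 12: ['high', 'were'] (min_width=9, slack=3)
Line 13: ['mineral', 'to'] (min_width=10, slack=2)
Line 14: ['mountain', 'top'] (min_width=12, slack=0)
Line 15: ['old'] (min_width=3, slack=9)

Answer: high were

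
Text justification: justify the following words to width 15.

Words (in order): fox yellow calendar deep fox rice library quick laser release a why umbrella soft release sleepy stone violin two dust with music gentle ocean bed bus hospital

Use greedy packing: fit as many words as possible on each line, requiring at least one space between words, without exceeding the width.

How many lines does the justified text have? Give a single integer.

Line 1: ['fox', 'yellow'] (min_width=10, slack=5)
Line 2: ['calendar', 'deep'] (min_width=13, slack=2)
Line 3: ['fox', 'rice'] (min_width=8, slack=7)
Line 4: ['library', 'quick'] (min_width=13, slack=2)
Line 5: ['laser', 'release', 'a'] (min_width=15, slack=0)
Line 6: ['why', 'umbrella'] (min_width=12, slack=3)
Line 7: ['soft', 'release'] (min_width=12, slack=3)
Line 8: ['sleepy', 'stone'] (min_width=12, slack=3)
Line 9: ['violin', 'two', 'dust'] (min_width=15, slack=0)
Line 10: ['with', 'music'] (min_width=10, slack=5)
Line 11: ['gentle', 'ocean'] (min_width=12, slack=3)
Line 12: ['bed', 'bus'] (min_width=7, slack=8)
Line 13: ['hospital'] (min_width=8, slack=7)
Total lines: 13

Answer: 13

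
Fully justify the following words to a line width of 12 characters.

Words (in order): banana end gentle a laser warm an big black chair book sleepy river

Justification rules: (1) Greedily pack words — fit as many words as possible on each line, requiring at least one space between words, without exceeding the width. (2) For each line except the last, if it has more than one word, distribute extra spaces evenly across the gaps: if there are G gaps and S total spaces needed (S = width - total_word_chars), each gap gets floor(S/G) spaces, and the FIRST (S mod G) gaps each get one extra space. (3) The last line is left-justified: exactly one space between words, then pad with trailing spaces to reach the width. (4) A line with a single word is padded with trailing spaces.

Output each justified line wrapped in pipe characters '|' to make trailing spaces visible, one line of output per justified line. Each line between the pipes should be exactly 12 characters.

Answer: |banana   end|
|gentle     a|
|laser   warm|
|an big black|
|chair   book|
|sleepy river|

Derivation:
Line 1: ['banana', 'end'] (min_width=10, slack=2)
Line 2: ['gentle', 'a'] (min_width=8, slack=4)
Line 3: ['laser', 'warm'] (min_width=10, slack=2)
Line 4: ['an', 'big', 'black'] (min_width=12, slack=0)
Line 5: ['chair', 'book'] (min_width=10, slack=2)
Line 6: ['sleepy', 'river'] (min_width=12, slack=0)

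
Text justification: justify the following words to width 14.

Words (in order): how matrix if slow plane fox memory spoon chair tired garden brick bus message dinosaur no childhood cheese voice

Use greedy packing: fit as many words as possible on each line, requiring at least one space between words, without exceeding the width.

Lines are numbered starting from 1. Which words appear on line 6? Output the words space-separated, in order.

Line 1: ['how', 'matrix', 'if'] (min_width=13, slack=1)
Line 2: ['slow', 'plane', 'fox'] (min_width=14, slack=0)
Line 3: ['memory', 'spoon'] (min_width=12, slack=2)
Line 4: ['chair', 'tired'] (min_width=11, slack=3)
Line 5: ['garden', 'brick'] (min_width=12, slack=2)
Line 6: ['bus', 'message'] (min_width=11, slack=3)
Line 7: ['dinosaur', 'no'] (min_width=11, slack=3)
Line 8: ['childhood'] (min_width=9, slack=5)
Line 9: ['cheese', 'voice'] (min_width=12, slack=2)

Answer: bus message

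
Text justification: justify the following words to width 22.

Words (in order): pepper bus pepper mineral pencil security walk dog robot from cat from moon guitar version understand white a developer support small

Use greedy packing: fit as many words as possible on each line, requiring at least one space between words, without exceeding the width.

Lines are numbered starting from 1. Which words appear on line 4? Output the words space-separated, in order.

Line 1: ['pepper', 'bus', 'pepper'] (min_width=17, slack=5)
Line 2: ['mineral', 'pencil'] (min_width=14, slack=8)
Line 3: ['security', 'walk', 'dog'] (min_width=17, slack=5)
Line 4: ['robot', 'from', 'cat', 'from'] (min_width=19, slack=3)
Line 5: ['moon', 'guitar', 'version'] (min_width=19, slack=3)
Line 6: ['understand', 'white', 'a'] (min_width=18, slack=4)
Line 7: ['developer', 'support'] (min_width=17, slack=5)
Line 8: ['small'] (min_width=5, slack=17)

Answer: robot from cat from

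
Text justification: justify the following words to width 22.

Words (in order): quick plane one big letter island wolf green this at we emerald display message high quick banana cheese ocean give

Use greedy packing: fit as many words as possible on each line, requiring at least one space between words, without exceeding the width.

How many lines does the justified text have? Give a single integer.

Answer: 7

Derivation:
Line 1: ['quick', 'plane', 'one', 'big'] (min_width=19, slack=3)
Line 2: ['letter', 'island', 'wolf'] (min_width=18, slack=4)
Line 3: ['green', 'this', 'at', 'we'] (min_width=16, slack=6)
Line 4: ['emerald', 'display'] (min_width=15, slack=7)
Line 5: ['message', 'high', 'quick'] (min_width=18, slack=4)
Line 6: ['banana', 'cheese', 'ocean'] (min_width=19, slack=3)
Line 7: ['give'] (min_width=4, slack=18)
Total lines: 7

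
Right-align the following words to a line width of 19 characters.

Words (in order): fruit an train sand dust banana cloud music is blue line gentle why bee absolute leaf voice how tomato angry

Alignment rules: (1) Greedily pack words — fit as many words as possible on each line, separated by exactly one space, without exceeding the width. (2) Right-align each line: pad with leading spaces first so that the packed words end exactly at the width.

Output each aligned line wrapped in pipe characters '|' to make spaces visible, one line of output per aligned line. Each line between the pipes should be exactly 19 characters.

Line 1: ['fruit', 'an', 'train', 'sand'] (min_width=19, slack=0)
Line 2: ['dust', 'banana', 'cloud'] (min_width=17, slack=2)
Line 3: ['music', 'is', 'blue', 'line'] (min_width=18, slack=1)
Line 4: ['gentle', 'why', 'bee'] (min_width=14, slack=5)
Line 5: ['absolute', 'leaf', 'voice'] (min_width=19, slack=0)
Line 6: ['how', 'tomato', 'angry'] (min_width=16, slack=3)

Answer: |fruit an train sand|
|  dust banana cloud|
| music is blue line|
|     gentle why bee|
|absolute leaf voice|
|   how tomato angry|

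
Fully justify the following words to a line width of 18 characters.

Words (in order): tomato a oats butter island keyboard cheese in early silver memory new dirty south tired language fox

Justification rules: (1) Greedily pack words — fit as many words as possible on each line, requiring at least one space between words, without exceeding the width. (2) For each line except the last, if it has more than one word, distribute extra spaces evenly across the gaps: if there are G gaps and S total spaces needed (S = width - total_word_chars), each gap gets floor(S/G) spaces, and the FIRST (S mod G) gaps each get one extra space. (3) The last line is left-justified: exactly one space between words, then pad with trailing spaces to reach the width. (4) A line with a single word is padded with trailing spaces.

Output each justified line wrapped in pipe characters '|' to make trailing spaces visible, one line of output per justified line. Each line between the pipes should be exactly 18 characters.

Line 1: ['tomato', 'a', 'oats'] (min_width=13, slack=5)
Line 2: ['butter', 'island'] (min_width=13, slack=5)
Line 3: ['keyboard', 'cheese', 'in'] (min_width=18, slack=0)
Line 4: ['early', 'silver'] (min_width=12, slack=6)
Line 5: ['memory', 'new', 'dirty'] (min_width=16, slack=2)
Line 6: ['south', 'tired'] (min_width=11, slack=7)
Line 7: ['language', 'fox'] (min_width=12, slack=6)

Answer: |tomato    a   oats|
|butter      island|
|keyboard cheese in|
|early       silver|
|memory  new  dirty|
|south        tired|
|language fox      |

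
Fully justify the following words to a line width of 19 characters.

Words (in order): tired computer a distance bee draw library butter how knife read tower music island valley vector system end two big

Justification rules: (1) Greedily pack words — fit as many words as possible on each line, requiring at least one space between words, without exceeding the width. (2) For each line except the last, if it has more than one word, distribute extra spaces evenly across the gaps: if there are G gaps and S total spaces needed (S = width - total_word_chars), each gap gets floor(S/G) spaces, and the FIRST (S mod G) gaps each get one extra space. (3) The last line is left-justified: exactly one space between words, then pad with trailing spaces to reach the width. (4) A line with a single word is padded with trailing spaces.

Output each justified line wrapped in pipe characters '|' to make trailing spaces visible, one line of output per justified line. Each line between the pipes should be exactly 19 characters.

Answer: |tired   computer  a|
|distance  bee  draw|
|library  butter how|
|knife   read  tower|
|music island valley|
|vector  system  end|
|two big            |

Derivation:
Line 1: ['tired', 'computer', 'a'] (min_width=16, slack=3)
Line 2: ['distance', 'bee', 'draw'] (min_width=17, slack=2)
Line 3: ['library', 'butter', 'how'] (min_width=18, slack=1)
Line 4: ['knife', 'read', 'tower'] (min_width=16, slack=3)
Line 5: ['music', 'island', 'valley'] (min_width=19, slack=0)
Line 6: ['vector', 'system', 'end'] (min_width=17, slack=2)
Line 7: ['two', 'big'] (min_width=7, slack=12)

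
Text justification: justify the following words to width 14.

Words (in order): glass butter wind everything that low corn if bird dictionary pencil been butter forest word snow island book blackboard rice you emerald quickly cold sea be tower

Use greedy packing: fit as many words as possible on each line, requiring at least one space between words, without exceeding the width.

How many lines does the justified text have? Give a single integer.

Answer: 15

Derivation:
Line 1: ['glass', 'butter'] (min_width=12, slack=2)
Line 2: ['wind'] (min_width=4, slack=10)
Line 3: ['everything'] (min_width=10, slack=4)
Line 4: ['that', 'low', 'corn'] (min_width=13, slack=1)
Line 5: ['if', 'bird'] (min_width=7, slack=7)
Line 6: ['dictionary'] (min_width=10, slack=4)
Line 7: ['pencil', 'been'] (min_width=11, slack=3)
Line 8: ['butter', 'forest'] (min_width=13, slack=1)
Line 9: ['word', 'snow'] (min_width=9, slack=5)
Line 10: ['island', 'book'] (min_width=11, slack=3)
Line 11: ['blackboard'] (min_width=10, slack=4)
Line 12: ['rice', 'you'] (min_width=8, slack=6)
Line 13: ['emerald'] (min_width=7, slack=7)
Line 14: ['quickly', 'cold'] (min_width=12, slack=2)
Line 15: ['sea', 'be', 'tower'] (min_width=12, slack=2)
Total lines: 15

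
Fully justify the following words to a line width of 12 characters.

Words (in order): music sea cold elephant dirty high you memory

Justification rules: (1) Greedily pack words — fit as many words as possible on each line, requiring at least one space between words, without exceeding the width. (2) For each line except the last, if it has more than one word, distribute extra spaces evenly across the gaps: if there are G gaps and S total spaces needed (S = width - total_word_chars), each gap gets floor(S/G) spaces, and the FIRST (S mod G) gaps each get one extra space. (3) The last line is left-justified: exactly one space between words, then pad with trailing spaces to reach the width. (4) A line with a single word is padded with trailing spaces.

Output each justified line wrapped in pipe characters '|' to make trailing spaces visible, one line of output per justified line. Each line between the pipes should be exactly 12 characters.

Line 1: ['music', 'sea'] (min_width=9, slack=3)
Line 2: ['cold'] (min_width=4, slack=8)
Line 3: ['elephant'] (min_width=8, slack=4)
Line 4: ['dirty', 'high'] (min_width=10, slack=2)
Line 5: ['you', 'memory'] (min_width=10, slack=2)

Answer: |music    sea|
|cold        |
|elephant    |
|dirty   high|
|you memory  |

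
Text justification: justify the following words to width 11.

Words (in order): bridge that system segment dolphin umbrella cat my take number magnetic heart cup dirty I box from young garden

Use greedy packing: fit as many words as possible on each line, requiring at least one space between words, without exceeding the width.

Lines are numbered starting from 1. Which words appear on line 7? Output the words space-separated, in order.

Answer: number

Derivation:
Line 1: ['bridge', 'that'] (min_width=11, slack=0)
Line 2: ['system'] (min_width=6, slack=5)
Line 3: ['segment'] (min_width=7, slack=4)
Line 4: ['dolphin'] (min_width=7, slack=4)
Line 5: ['umbrella'] (min_width=8, slack=3)
Line 6: ['cat', 'my', 'take'] (min_width=11, slack=0)
Line 7: ['number'] (min_width=6, slack=5)
Line 8: ['magnetic'] (min_width=8, slack=3)
Line 9: ['heart', 'cup'] (min_width=9, slack=2)
Line 10: ['dirty', 'I', 'box'] (min_width=11, slack=0)
Line 11: ['from', 'young'] (min_width=10, slack=1)
Line 12: ['garden'] (min_width=6, slack=5)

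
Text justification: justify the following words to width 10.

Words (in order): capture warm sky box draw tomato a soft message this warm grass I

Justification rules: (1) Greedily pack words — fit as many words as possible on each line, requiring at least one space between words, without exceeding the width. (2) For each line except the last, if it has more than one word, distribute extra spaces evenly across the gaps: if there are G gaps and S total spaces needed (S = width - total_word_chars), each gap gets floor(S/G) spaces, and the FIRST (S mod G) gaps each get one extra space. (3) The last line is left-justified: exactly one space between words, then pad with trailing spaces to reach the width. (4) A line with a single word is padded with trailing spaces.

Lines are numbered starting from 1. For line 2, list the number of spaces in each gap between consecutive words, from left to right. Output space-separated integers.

Line 1: ['capture'] (min_width=7, slack=3)
Line 2: ['warm', 'sky'] (min_width=8, slack=2)
Line 3: ['box', 'draw'] (min_width=8, slack=2)
Line 4: ['tomato', 'a'] (min_width=8, slack=2)
Line 5: ['soft'] (min_width=4, slack=6)
Line 6: ['message'] (min_width=7, slack=3)
Line 7: ['this', 'warm'] (min_width=9, slack=1)
Line 8: ['grass', 'I'] (min_width=7, slack=3)

Answer: 3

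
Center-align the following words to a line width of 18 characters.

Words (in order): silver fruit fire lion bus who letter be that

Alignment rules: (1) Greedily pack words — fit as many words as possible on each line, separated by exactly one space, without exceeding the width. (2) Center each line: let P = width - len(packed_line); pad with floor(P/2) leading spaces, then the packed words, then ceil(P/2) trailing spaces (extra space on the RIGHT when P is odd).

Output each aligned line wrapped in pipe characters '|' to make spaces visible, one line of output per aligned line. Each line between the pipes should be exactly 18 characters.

Answer: |silver fruit fire |
|   lion bus who   |
|  letter be that  |

Derivation:
Line 1: ['silver', 'fruit', 'fire'] (min_width=17, slack=1)
Line 2: ['lion', 'bus', 'who'] (min_width=12, slack=6)
Line 3: ['letter', 'be', 'that'] (min_width=14, slack=4)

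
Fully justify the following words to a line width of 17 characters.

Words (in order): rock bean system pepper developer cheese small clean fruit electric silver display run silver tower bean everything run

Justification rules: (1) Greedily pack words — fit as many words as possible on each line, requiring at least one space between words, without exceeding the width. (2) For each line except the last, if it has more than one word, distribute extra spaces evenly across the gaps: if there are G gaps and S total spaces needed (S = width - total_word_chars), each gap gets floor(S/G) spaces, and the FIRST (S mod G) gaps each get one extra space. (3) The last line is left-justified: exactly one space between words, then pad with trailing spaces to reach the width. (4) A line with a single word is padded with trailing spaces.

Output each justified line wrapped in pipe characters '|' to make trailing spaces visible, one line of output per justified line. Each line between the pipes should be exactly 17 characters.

Line 1: ['rock', 'bean', 'system'] (min_width=16, slack=1)
Line 2: ['pepper', 'developer'] (min_width=16, slack=1)
Line 3: ['cheese', 'small'] (min_width=12, slack=5)
Line 4: ['clean', 'fruit'] (min_width=11, slack=6)
Line 5: ['electric', 'silver'] (min_width=15, slack=2)
Line 6: ['display', 'run'] (min_width=11, slack=6)
Line 7: ['silver', 'tower', 'bean'] (min_width=17, slack=0)
Line 8: ['everything', 'run'] (min_width=14, slack=3)

Answer: |rock  bean system|
|pepper  developer|
|cheese      small|
|clean       fruit|
|electric   silver|
|display       run|
|silver tower bean|
|everything run   |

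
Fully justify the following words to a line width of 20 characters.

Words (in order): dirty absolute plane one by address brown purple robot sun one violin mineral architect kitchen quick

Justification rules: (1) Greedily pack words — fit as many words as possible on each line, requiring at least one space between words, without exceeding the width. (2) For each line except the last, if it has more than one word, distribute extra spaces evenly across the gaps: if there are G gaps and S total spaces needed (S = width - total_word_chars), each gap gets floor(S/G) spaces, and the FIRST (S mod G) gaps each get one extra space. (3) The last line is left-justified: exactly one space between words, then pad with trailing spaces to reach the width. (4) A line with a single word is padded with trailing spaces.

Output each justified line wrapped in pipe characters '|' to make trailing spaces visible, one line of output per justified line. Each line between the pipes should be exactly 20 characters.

Answer: |dirty absolute plane|
|one by address brown|
|purple robot sun one|
|violin       mineral|
|architect    kitchen|
|quick               |

Derivation:
Line 1: ['dirty', 'absolute', 'plane'] (min_width=20, slack=0)
Line 2: ['one', 'by', 'address', 'brown'] (min_width=20, slack=0)
Line 3: ['purple', 'robot', 'sun', 'one'] (min_width=20, slack=0)
Line 4: ['violin', 'mineral'] (min_width=14, slack=6)
Line 5: ['architect', 'kitchen'] (min_width=17, slack=3)
Line 6: ['quick'] (min_width=5, slack=15)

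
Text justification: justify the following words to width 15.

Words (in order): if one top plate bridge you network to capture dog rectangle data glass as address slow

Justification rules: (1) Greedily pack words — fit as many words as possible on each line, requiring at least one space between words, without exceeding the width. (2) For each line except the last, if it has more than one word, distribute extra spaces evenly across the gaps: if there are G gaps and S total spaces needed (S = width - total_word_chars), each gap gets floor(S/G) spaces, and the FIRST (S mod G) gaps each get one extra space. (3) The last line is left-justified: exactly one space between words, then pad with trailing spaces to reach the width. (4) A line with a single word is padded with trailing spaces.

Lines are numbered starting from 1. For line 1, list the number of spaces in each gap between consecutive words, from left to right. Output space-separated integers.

Answer: 4 3

Derivation:
Line 1: ['if', 'one', 'top'] (min_width=10, slack=5)
Line 2: ['plate', 'bridge'] (min_width=12, slack=3)
Line 3: ['you', 'network', 'to'] (min_width=14, slack=1)
Line 4: ['capture', 'dog'] (min_width=11, slack=4)
Line 5: ['rectangle', 'data'] (min_width=14, slack=1)
Line 6: ['glass', 'as'] (min_width=8, slack=7)
Line 7: ['address', 'slow'] (min_width=12, slack=3)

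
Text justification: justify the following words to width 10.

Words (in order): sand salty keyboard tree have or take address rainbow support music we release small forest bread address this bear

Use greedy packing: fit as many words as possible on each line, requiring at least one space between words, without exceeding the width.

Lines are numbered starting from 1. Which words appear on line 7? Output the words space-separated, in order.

Line 1: ['sand', 'salty'] (min_width=10, slack=0)
Line 2: ['keyboard'] (min_width=8, slack=2)
Line 3: ['tree', 'have'] (min_width=9, slack=1)
Line 4: ['or', 'take'] (min_width=7, slack=3)
Line 5: ['address'] (min_width=7, slack=3)
Line 6: ['rainbow'] (min_width=7, slack=3)
Line 7: ['support'] (min_width=7, slack=3)
Line 8: ['music', 'we'] (min_width=8, slack=2)
Line 9: ['release'] (min_width=7, slack=3)
Line 10: ['small'] (min_width=5, slack=5)
Line 11: ['forest'] (min_width=6, slack=4)
Line 12: ['bread'] (min_width=5, slack=5)
Line 13: ['address'] (min_width=7, slack=3)
Line 14: ['this', 'bear'] (min_width=9, slack=1)

Answer: support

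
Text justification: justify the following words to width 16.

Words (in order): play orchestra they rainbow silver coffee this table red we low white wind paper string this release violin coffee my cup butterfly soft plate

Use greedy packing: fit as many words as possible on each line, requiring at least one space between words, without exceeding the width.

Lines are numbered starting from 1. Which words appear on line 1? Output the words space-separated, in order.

Line 1: ['play', 'orchestra'] (min_width=14, slack=2)
Line 2: ['they', 'rainbow'] (min_width=12, slack=4)
Line 3: ['silver', 'coffee'] (min_width=13, slack=3)
Line 4: ['this', 'table', 'red'] (min_width=14, slack=2)
Line 5: ['we', 'low', 'white'] (min_width=12, slack=4)
Line 6: ['wind', 'paper'] (min_width=10, slack=6)
Line 7: ['string', 'this'] (min_width=11, slack=5)
Line 8: ['release', 'violin'] (min_width=14, slack=2)
Line 9: ['coffee', 'my', 'cup'] (min_width=13, slack=3)
Line 10: ['butterfly', 'soft'] (min_width=14, slack=2)
Line 11: ['plate'] (min_width=5, slack=11)

Answer: play orchestra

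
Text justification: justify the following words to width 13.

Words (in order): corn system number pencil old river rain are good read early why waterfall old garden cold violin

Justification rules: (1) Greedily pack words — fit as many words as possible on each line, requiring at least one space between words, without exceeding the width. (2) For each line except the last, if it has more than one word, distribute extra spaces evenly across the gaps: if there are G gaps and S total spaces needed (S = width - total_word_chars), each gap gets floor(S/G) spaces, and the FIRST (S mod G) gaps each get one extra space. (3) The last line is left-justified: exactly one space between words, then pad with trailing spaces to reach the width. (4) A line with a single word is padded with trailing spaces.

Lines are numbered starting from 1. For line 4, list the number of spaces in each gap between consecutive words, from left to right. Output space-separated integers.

Answer: 1 1

Derivation:
Line 1: ['corn', 'system'] (min_width=11, slack=2)
Line 2: ['number', 'pencil'] (min_width=13, slack=0)
Line 3: ['old', 'river'] (min_width=9, slack=4)
Line 4: ['rain', 'are', 'good'] (min_width=13, slack=0)
Line 5: ['read', 'early'] (min_width=10, slack=3)
Line 6: ['why', 'waterfall'] (min_width=13, slack=0)
Line 7: ['old', 'garden'] (min_width=10, slack=3)
Line 8: ['cold', 'violin'] (min_width=11, slack=2)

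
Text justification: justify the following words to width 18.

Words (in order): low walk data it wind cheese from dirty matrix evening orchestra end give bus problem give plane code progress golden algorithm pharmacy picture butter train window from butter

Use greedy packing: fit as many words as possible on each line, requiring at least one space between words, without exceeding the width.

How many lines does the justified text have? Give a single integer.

Answer: 11

Derivation:
Line 1: ['low', 'walk', 'data', 'it'] (min_width=16, slack=2)
Line 2: ['wind', 'cheese', 'from'] (min_width=16, slack=2)
Line 3: ['dirty', 'matrix'] (min_width=12, slack=6)
Line 4: ['evening', 'orchestra'] (min_width=17, slack=1)
Line 5: ['end', 'give', 'bus'] (min_width=12, slack=6)
Line 6: ['problem', 'give', 'plane'] (min_width=18, slack=0)
Line 7: ['code', 'progress'] (min_width=13, slack=5)
Line 8: ['golden', 'algorithm'] (min_width=16, slack=2)
Line 9: ['pharmacy', 'picture'] (min_width=16, slack=2)
Line 10: ['butter', 'train'] (min_width=12, slack=6)
Line 11: ['window', 'from', 'butter'] (min_width=18, slack=0)
Total lines: 11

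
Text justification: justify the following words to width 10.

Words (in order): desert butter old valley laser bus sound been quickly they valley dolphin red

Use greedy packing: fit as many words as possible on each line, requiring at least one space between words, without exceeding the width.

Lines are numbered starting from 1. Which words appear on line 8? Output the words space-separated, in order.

Line 1: ['desert'] (min_width=6, slack=4)
Line 2: ['butter', 'old'] (min_width=10, slack=0)
Line 3: ['valley'] (min_width=6, slack=4)
Line 4: ['laser', 'bus'] (min_width=9, slack=1)
Line 5: ['sound', 'been'] (min_width=10, slack=0)
Line 6: ['quickly'] (min_width=7, slack=3)
Line 7: ['they'] (min_width=4, slack=6)
Line 8: ['valley'] (min_width=6, slack=4)
Line 9: ['dolphin'] (min_width=7, slack=3)
Line 10: ['red'] (min_width=3, slack=7)

Answer: valley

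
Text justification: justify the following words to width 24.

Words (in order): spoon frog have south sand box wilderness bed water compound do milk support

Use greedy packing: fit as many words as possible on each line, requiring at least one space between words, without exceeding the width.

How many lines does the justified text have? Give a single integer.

Answer: 4

Derivation:
Line 1: ['spoon', 'frog', 'have', 'south'] (min_width=21, slack=3)
Line 2: ['sand', 'box', 'wilderness', 'bed'] (min_width=23, slack=1)
Line 3: ['water', 'compound', 'do', 'milk'] (min_width=22, slack=2)
Line 4: ['support'] (min_width=7, slack=17)
Total lines: 4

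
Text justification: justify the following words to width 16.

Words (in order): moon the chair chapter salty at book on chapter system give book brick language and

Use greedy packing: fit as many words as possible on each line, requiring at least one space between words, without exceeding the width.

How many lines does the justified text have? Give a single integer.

Line 1: ['moon', 'the', 'chair'] (min_width=14, slack=2)
Line 2: ['chapter', 'salty', 'at'] (min_width=16, slack=0)
Line 3: ['book', 'on', 'chapter'] (min_width=15, slack=1)
Line 4: ['system', 'give', 'book'] (min_width=16, slack=0)
Line 5: ['brick', 'language'] (min_width=14, slack=2)
Line 6: ['and'] (min_width=3, slack=13)
Total lines: 6

Answer: 6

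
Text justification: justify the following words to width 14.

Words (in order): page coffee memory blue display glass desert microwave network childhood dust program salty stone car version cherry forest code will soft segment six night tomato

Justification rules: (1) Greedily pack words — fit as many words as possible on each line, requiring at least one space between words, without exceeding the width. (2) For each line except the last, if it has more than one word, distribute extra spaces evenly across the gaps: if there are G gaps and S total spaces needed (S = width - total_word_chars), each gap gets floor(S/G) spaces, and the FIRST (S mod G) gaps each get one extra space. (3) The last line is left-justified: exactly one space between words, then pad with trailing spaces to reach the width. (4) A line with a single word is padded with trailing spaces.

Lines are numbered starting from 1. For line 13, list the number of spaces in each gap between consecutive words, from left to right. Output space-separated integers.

Line 1: ['page', 'coffee'] (min_width=11, slack=3)
Line 2: ['memory', 'blue'] (min_width=11, slack=3)
Line 3: ['display', 'glass'] (min_width=13, slack=1)
Line 4: ['desert'] (min_width=6, slack=8)
Line 5: ['microwave'] (min_width=9, slack=5)
Line 6: ['network'] (min_width=7, slack=7)
Line 7: ['childhood', 'dust'] (min_width=14, slack=0)
Line 8: ['program', 'salty'] (min_width=13, slack=1)
Line 9: ['stone', 'car'] (min_width=9, slack=5)
Line 10: ['version', 'cherry'] (min_width=14, slack=0)
Line 11: ['forest', 'code'] (min_width=11, slack=3)
Line 12: ['will', 'soft'] (min_width=9, slack=5)
Line 13: ['segment', 'six'] (min_width=11, slack=3)
Line 14: ['night', 'tomato'] (min_width=12, slack=2)

Answer: 4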